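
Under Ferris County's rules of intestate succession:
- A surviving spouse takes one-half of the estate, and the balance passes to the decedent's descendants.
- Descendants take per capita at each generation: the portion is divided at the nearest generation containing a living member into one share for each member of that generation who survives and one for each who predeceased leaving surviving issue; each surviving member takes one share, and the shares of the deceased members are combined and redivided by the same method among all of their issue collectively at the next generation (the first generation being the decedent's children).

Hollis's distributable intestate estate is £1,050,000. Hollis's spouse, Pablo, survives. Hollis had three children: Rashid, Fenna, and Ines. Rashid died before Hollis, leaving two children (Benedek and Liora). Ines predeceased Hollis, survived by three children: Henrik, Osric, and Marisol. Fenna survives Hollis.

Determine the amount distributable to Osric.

Pablo takes one-half of £1,050,000 = £525,000. The remaining £525,000 passes to the descendants.
The descendants' portion (£525,000) is divided at the children's generation into 3 shares of £175,000. Fenna takes £175,000. The 2 shares of the deceased (Rashid and Ines) are combined into a pool of £350,000.
That pool (£350,000) is divided at the grandchildren's generation equally among Benedek, Liora, Henrik, Osric, and Marisol: £70,000 each.

Osric receives £70,000.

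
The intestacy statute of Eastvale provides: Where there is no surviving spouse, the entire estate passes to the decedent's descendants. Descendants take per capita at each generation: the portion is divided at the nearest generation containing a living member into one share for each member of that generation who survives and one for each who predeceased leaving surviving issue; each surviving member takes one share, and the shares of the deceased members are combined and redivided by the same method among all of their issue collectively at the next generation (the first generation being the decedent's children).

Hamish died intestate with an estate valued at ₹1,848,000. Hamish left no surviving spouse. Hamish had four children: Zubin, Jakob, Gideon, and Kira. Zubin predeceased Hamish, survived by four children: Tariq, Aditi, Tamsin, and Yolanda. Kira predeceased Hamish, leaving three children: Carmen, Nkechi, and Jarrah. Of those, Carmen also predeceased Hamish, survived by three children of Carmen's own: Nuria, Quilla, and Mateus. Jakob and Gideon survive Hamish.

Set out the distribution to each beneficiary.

Tariq: ₹132,000; Aditi: ₹132,000; Tamsin: ₹132,000; Yolanda: ₹132,000; Jakob: ₹462,000; Gideon: ₹462,000; Nuria: ₹44,000; Quilla: ₹44,000; Mateus: ₹44,000; Nkechi: ₹132,000; Jarrah: ₹132,000

The entire ₹1,848,000 passes to the descendants.
That amount (₹1,848,000) is divided at the children's generation into 4 shares of ₹462,000. Jakob and Gideon each take ₹462,000. The 2 shares of the deceased (Zubin and Kira) are combined into a pool of ₹924,000.
That pool (₹924,000) is divided at the grandchildren's generation into 7 shares of ₹132,000. Tariq, Aditi, Tamsin, Yolanda, Nkechi, and Jarrah each take ₹132,000. The remaining share for the deceased Carmen (₹132,000) is carried to the next generation.
That pool (₹132,000) is divided at the great-grandchildren's generation equally among Nuria, Quilla, and Mateus: ₹44,000 each.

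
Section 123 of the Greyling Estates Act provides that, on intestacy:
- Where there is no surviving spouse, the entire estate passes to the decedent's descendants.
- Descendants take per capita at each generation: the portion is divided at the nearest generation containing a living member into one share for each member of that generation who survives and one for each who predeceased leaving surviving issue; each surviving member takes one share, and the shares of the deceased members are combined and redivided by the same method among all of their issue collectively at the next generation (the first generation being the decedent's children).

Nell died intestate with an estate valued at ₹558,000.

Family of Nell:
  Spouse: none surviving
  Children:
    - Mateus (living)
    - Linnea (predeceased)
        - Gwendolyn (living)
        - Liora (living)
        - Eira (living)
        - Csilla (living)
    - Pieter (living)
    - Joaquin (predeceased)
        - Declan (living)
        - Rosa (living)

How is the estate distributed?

The entire ₹558,000 passes to the descendants.
That amount (₹558,000) is divided at the children's generation into 4 shares of ₹139,500. Mateus and Pieter each take ₹139,500. The 2 shares of the deceased (Linnea and Joaquin) are combined into a pool of ₹279,000.
That pool (₹279,000) is divided at the grandchildren's generation equally among Gwendolyn, Liora, Eira, Csilla, Declan, and Rosa: ₹46,500 each.

Mateus: ₹139,500; Gwendolyn: ₹46,500; Liora: ₹46,500; Eira: ₹46,500; Csilla: ₹46,500; Pieter: ₹139,500; Declan: ₹46,500; Rosa: ₹46,500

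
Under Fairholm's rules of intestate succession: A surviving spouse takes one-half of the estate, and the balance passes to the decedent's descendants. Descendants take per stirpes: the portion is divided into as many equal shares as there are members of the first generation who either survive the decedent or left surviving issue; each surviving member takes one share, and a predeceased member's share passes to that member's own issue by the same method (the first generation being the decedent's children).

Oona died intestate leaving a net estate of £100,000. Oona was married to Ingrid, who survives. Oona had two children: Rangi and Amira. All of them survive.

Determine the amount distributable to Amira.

Ingrid takes one-half of £100,000 = £50,000. The remaining £50,000 passes to the descendants.
The descendants' portion (£50,000) is divided into 2 shares of £25,000: Rangi and Amira each take £25,000.

Amira receives £25,000.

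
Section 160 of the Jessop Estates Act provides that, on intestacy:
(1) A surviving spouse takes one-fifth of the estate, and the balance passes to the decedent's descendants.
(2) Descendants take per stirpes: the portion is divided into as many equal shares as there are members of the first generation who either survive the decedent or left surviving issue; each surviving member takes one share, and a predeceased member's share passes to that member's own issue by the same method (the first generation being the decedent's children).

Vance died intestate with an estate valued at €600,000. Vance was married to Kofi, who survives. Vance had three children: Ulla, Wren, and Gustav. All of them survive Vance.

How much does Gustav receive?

Kofi takes one-fifth of €600,000 = €120,000. The remaining €480,000 passes to the descendants.
The descendants' portion (€480,000) is divided into 3 shares of €160,000: Ulla, Wren, and Gustav each take €160,000.

Gustav receives €160,000.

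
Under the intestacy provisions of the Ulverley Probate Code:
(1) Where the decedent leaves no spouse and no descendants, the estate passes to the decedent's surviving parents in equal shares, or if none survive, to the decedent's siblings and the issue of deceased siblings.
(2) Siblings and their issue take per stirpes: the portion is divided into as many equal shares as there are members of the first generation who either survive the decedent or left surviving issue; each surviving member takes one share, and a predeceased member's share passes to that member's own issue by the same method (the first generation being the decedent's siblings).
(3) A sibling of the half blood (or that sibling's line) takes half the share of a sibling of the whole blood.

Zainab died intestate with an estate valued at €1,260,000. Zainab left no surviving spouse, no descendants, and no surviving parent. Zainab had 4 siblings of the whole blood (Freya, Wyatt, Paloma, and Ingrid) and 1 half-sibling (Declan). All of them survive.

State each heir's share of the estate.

Freya: €280,000; Wyatt: €280,000; Paloma: €280,000; Ingrid: €280,000; Declan: €140,000

The entire €1,260,000 passes to the siblings and their issue.
Counting each half-blood sibling's line as half a unit, there are 9/2 units in €1,260,000, so one unit is €280,000. Whole-blood lines (Freya, Wyatt, Paloma, and Ingrid) take €280,000 each; half-blood lines (Declan) take €140,000 each.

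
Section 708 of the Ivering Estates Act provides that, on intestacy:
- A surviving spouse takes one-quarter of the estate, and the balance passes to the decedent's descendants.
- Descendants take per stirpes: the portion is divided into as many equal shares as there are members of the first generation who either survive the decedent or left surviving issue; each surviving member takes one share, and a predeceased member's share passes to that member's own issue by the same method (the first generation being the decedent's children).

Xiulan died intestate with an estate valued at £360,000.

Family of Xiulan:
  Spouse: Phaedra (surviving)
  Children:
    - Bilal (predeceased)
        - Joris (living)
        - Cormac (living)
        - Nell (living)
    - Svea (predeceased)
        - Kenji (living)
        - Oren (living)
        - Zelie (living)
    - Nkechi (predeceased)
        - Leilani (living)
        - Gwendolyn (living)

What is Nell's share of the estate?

Nell receives £30,000.

Phaedra takes one-quarter of £360,000 = £90,000. The remaining £270,000 passes to the descendants.
The descendants' portion (£270,000) is divided into 3 shares of £90,000: Bilal's £90,000 share passes to Bilal's issue; Svea's £90,000 share passes to Svea's issue; Nkechi's £90,000 share passes to Nkechi's issue.
Bilal's share (£90,000) is divided into 3 shares of £30,000: Joris, Cormac, and Nell each take £30,000.
Svea's share (£90,000) is divided into 3 shares of £30,000: Kenji, Oren, and Zelie each take £30,000.
Nkechi's share (£90,000) is divided into 2 shares of £45,000: Leilani and Gwendolyn each take £45,000.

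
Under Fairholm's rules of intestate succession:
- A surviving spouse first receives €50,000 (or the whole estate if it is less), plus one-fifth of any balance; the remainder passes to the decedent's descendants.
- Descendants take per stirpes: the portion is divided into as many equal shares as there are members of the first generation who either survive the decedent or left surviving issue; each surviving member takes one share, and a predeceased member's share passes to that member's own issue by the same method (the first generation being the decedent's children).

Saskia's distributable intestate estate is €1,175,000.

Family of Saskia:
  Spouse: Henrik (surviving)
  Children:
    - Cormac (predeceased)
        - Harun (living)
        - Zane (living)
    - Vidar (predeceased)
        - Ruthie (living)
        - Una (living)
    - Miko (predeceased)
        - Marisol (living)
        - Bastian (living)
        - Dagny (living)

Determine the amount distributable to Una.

Henrik first takes €50,000, leaving a balance of €1,125,000. Henrik then takes one-fifth of the balance (€225,000), for a total of €275,000. The remaining €900,000 passes to the descendants.
The descendants' portion (€900,000) is divided into 3 shares of €300,000: Cormac's €300,000 share passes to Cormac's issue; Vidar's €300,000 share passes to Vidar's issue; Miko's €300,000 share passes to Miko's issue.
Cormac's share (€300,000) is divided into 2 shares of €150,000: Harun and Zane each take €150,000.
Vidar's share (€300,000) is divided into 2 shares of €150,000: Ruthie and Una each take €150,000.
Miko's share (€300,000) is divided into 3 shares of €100,000: Marisol, Bastian, and Dagny each take €100,000.

Una receives €150,000.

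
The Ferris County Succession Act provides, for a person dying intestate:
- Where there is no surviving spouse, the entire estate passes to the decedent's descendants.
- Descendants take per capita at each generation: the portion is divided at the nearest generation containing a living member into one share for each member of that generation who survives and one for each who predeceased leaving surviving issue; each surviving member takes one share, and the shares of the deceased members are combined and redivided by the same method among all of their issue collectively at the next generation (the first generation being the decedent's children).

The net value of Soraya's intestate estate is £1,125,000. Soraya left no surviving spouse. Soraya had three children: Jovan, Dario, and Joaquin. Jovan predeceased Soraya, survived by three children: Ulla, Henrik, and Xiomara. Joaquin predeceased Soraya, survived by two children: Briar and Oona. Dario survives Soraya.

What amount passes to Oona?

The entire £1,125,000 passes to the descendants.
That amount (£1,125,000) is divided at the children's generation into 3 shares of £375,000. Dario takes £375,000. The 2 shares of the deceased (Jovan and Joaquin) are combined into a pool of £750,000.
That pool (£750,000) is divided at the grandchildren's generation equally among Ulla, Henrik, Xiomara, Briar, and Oona: £150,000 each.

Oona receives £150,000.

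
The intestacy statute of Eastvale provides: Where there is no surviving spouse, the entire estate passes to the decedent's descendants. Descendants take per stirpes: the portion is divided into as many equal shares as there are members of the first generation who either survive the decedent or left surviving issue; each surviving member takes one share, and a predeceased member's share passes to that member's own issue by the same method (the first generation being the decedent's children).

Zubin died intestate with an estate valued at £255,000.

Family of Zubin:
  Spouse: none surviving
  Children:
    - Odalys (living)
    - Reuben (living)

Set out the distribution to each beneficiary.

The entire £255,000 passes to the descendants.
That amount (£255,000) is divided into 2 shares of £127,500: Odalys and Reuben each take £127,500.

Odalys: £127,500; Reuben: £127,500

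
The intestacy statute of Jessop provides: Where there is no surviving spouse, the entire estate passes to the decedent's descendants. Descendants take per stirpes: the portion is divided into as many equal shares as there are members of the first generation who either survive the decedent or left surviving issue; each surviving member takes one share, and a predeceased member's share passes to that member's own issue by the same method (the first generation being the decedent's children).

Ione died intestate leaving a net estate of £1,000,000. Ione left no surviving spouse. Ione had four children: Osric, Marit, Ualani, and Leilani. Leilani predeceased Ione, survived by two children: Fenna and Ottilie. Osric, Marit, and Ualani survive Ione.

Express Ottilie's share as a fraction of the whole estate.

The entire £1,000,000 passes to the descendants.
That amount (£1,000,000) is divided into 4 shares of £250,000: Osric, Marit, and Ualani each take £250,000; Leilani's £250,000 share passes to Leilani's issue.
Leilani's share (£250,000) is divided into 2 shares of £125,000: Fenna and Ottilie each take £125,000.

Ottilie receives 1/8 of the estate.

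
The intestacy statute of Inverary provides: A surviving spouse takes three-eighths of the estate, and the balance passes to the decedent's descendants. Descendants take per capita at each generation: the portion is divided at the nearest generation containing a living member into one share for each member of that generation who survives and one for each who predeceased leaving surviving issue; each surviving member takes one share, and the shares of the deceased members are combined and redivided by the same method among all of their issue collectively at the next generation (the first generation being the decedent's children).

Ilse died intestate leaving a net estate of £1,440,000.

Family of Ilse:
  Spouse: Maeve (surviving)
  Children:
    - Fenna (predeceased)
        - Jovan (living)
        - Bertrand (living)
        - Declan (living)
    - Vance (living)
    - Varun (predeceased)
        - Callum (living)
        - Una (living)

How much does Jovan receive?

Jovan receives £120,000.

Maeve takes three-eighths of £1,440,000 = £540,000. The remaining £900,000 passes to the descendants.
The descendants' portion (£900,000) is divided at the children's generation into 3 shares of £300,000. Vance takes £300,000. The 2 shares of the deceased (Fenna and Varun) are combined into a pool of £600,000.
That pool (£600,000) is divided at the grandchildren's generation equally among Jovan, Bertrand, Declan, Callum, and Una: £120,000 each.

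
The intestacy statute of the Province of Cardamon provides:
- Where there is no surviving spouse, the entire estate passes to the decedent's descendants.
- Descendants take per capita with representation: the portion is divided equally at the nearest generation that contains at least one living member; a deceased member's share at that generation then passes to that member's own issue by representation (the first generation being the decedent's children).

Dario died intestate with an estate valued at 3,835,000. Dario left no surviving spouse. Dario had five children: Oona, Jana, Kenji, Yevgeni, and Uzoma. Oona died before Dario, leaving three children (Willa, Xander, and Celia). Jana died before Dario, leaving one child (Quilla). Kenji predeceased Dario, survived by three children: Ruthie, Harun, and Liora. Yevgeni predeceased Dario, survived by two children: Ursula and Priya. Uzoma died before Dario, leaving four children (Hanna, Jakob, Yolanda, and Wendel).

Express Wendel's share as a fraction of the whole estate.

The entire 3,835,000 passes to the descendants.
No child survives, so the initial division is made at the grandchildren's generation.
That amount (3,835,000) is divided into 13 shares of 295,000: Willa, Xander, Celia, Quilla, Ruthie, Harun, Liora, Ursula, Priya, Hanna, Jakob, Yolanda, and Wendel each take 295,000.

Wendel receives 1/13 of the estate.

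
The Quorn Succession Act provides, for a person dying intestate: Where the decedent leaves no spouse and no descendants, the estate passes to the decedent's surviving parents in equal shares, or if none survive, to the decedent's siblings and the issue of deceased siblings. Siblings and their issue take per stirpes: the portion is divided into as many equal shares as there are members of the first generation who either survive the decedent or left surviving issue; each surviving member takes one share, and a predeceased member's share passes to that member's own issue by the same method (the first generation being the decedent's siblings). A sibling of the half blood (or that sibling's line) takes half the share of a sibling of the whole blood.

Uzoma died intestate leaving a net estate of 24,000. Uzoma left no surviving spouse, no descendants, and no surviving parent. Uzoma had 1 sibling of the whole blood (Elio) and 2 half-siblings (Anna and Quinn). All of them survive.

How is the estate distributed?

The entire 24,000 passes to the siblings and their issue.
Counting each half-blood sibling's line as half a unit, there are 2 units in 24,000, so one unit is 12,000. Whole-blood lines (Elio) take 12,000 each; half-blood lines (Anna and Quinn) take 6,000 each.

Anna: 6,000; Elio: 12,000; Quinn: 6,000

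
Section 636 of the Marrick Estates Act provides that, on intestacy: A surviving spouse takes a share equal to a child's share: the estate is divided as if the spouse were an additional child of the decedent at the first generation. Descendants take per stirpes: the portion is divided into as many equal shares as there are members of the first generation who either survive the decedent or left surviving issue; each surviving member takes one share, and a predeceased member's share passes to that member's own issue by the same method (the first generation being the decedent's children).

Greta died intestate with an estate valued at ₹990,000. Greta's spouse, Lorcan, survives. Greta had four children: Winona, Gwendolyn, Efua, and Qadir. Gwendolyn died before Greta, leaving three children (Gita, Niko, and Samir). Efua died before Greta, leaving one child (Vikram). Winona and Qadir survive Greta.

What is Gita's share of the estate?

The spouse counts as an additional share at the children's level, so there are 5 primary shares of ₹198,000. Lorcan takes one such share (₹198,000).
The children's combined portion (₹792,000) is divided into 4 shares of ₹198,000: Winona and Qadir each take ₹198,000; Gwendolyn's ₹198,000 share passes to Gwendolyn's issue; Efua's ₹198,000 share passes to Efua's issue.
Gwendolyn's share (₹198,000) is divided into 3 shares of ₹66,000: Gita, Niko, and Samir each take ₹66,000.
Efua's share (₹198,000) passes entirely to Vikram.

Gita receives ₹66,000.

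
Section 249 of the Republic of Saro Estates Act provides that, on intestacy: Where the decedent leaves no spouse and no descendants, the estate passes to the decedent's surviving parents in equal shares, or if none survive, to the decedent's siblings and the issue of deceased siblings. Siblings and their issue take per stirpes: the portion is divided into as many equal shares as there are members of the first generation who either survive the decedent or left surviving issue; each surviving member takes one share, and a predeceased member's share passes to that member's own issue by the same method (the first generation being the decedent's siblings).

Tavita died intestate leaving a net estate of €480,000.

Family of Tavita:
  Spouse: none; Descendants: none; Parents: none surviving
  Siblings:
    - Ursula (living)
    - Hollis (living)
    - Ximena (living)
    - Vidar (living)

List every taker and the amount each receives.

The entire €480,000 passes to the siblings and their issue.
That amount (€480,000) is divided into 4 shares of €120,000: Ursula, Hollis, Ximena, and Vidar each take €120,000.

Ursula: €120,000; Hollis: €120,000; Ximena: €120,000; Vidar: €120,000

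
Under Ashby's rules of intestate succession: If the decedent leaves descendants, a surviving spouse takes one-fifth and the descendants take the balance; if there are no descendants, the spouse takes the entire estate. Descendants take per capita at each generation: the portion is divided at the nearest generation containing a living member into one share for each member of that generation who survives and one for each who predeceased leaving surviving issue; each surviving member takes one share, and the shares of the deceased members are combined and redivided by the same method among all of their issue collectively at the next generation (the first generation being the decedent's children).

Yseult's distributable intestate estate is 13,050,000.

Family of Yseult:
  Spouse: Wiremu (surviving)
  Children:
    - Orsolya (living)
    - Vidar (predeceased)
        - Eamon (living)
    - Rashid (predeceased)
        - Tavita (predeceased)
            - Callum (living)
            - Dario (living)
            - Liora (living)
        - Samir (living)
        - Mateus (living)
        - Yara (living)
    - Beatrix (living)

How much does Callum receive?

Wiremu takes one-fifth of 13,050,000 = 2,610,000. The remaining 10,440,000 passes to the descendants.
The descendants' portion (10,440,000) is divided at the children's generation into 4 shares of 2,610,000. Orsolya and Beatrix each take 2,610,000. The 2 shares of the deceased (Vidar and Rashid) are combined into a pool of 5,220,000.
That pool (5,220,000) is divided at the grandchildren's generation into 5 shares of 1,044,000. Eamon, Samir, Mateus, and Yara each take 1,044,000. The remaining share for the deceased Tavita (1,044,000) is carried to the next generation.
That pool (1,044,000) is divided at the great-grandchildren's generation equally among Callum, Dario, and Liora: 348,000 each.

Callum receives 348,000.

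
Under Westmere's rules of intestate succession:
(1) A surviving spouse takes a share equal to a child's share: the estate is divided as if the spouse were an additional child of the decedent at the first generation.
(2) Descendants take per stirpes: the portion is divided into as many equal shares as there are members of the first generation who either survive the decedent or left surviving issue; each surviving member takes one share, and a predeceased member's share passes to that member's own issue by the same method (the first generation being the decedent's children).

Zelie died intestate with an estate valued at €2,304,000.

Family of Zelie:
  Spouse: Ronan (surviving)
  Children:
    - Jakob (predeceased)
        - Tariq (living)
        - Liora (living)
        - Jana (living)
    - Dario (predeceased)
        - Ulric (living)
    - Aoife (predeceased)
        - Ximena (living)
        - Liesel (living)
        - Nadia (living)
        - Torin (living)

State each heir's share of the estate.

Ronan: €576,000; Tariq: €192,000; Liora: €192,000; Jana: €192,000; Ulric: €576,000; Ximena: €144,000; Liesel: €144,000; Nadia: €144,000; Torin: €144,000

The spouse counts as an additional share at the children's level, so there are 4 primary shares of €576,000. Ronan takes one such share (€576,000).
The children's combined portion (€1,728,000) is divided into 3 shares of €576,000: Jakob's €576,000 share passes to Jakob's issue; Dario's €576,000 share passes to Dario's issue; Aoife's €576,000 share passes to Aoife's issue.
Jakob's share (€576,000) is divided into 3 shares of €192,000: Tariq, Liora, and Jana each take €192,000.
Dario's share (€576,000) passes entirely to Ulric.
Aoife's share (€576,000) is divided into 4 shares of €144,000: Ximena, Liesel, Nadia, and Torin each take €144,000.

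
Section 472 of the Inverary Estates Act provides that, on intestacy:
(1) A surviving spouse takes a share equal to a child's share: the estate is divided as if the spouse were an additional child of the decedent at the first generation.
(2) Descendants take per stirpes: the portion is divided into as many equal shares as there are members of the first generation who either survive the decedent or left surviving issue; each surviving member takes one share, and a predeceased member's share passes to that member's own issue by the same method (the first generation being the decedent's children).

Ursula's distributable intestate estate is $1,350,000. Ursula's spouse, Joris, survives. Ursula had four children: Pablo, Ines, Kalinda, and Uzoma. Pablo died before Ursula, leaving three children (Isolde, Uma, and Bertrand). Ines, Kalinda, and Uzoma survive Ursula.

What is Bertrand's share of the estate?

Bertrand receives $90,000.

The spouse counts as an additional share at the children's level, so there are 5 primary shares of $270,000. Joris takes one such share ($270,000).
The children's combined portion ($1,080,000) is divided into 4 shares of $270,000: Ines, Kalinda, and Uzoma each take $270,000; Pablo's $270,000 share passes to Pablo's issue.
Pablo's share ($270,000) is divided into 3 shares of $90,000: Isolde, Uma, and Bertrand each take $90,000.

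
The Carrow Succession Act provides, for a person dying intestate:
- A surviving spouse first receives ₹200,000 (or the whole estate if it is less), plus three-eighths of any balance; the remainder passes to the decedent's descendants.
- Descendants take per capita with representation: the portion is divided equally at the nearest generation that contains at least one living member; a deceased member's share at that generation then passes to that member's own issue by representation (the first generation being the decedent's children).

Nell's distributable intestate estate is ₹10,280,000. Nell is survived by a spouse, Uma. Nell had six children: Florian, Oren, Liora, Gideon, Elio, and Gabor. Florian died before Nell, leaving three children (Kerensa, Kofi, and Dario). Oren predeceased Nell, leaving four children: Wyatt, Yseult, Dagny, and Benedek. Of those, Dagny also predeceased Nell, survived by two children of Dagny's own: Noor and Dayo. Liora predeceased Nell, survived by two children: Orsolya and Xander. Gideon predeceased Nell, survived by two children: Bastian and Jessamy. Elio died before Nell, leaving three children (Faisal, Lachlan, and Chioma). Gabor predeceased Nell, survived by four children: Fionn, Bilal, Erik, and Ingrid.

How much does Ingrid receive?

Ingrid receives ₹350,000.

Uma first takes ₹200,000, leaving a balance of ₹10,080,000. Uma then takes three-eighths of the balance (₹3,780,000), for a total of ₹3,980,000. The remaining ₹6,300,000 passes to the descendants.
No child survives, so the initial division is made at the grandchildren's generation.
The descendants' portion (₹6,300,000) is divided into 18 shares of ₹350,000: Kerensa, Kofi, Dario, Wyatt, Yseult, Benedek, Orsolya, Xander, Bastian, Jessamy, Faisal, Lachlan, Chioma, Fionn, Bilal, Erik, and Ingrid each take ₹350,000; Dagny's ₹350,000 share passes to Dagny's issue.
Dagny's share (₹350,000) is divided into 2 shares of ₹175,000: Noor and Dayo each take ₹175,000.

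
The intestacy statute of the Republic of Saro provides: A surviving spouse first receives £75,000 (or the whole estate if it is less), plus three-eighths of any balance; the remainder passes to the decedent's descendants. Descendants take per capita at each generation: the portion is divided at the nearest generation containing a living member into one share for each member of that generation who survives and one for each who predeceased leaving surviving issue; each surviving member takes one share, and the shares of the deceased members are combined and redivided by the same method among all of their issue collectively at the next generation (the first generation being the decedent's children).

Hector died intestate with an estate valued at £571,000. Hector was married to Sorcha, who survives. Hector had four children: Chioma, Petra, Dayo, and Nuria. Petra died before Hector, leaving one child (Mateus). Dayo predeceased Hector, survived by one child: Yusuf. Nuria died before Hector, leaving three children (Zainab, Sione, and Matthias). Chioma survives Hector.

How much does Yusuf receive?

Yusuf receives £46,500.

Sorcha first takes £75,000, leaving a balance of £496,000. Sorcha then takes three-eighths of the balance (£186,000), for a total of £261,000. The remaining £310,000 passes to the descendants.
The descendants' portion (£310,000) is divided at the children's generation into 4 shares of £77,500. Chioma takes £77,500. The 3 shares of the deceased (Petra, Dayo, and Nuria) are combined into a pool of £232,500.
That pool (£232,500) is divided at the grandchildren's generation equally among Mateus, Yusuf, Zainab, Sione, and Matthias: £46,500 each.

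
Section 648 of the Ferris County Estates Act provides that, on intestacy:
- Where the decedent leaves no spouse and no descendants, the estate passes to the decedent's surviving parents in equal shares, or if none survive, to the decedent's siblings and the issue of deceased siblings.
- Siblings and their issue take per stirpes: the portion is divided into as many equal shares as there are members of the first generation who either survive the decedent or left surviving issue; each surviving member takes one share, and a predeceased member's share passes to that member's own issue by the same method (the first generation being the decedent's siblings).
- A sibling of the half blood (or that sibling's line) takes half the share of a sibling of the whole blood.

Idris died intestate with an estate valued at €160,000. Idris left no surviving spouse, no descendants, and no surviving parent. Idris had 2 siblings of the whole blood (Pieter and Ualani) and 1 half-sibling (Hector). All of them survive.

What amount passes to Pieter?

The entire €160,000 passes to the siblings and their issue.
Counting each half-blood sibling's line as half a unit, there are 5/2 units in €160,000, so one unit is €64,000. Whole-blood lines (Pieter and Ualani) take €64,000 each; half-blood lines (Hector) take €32,000 each.

Pieter receives €64,000.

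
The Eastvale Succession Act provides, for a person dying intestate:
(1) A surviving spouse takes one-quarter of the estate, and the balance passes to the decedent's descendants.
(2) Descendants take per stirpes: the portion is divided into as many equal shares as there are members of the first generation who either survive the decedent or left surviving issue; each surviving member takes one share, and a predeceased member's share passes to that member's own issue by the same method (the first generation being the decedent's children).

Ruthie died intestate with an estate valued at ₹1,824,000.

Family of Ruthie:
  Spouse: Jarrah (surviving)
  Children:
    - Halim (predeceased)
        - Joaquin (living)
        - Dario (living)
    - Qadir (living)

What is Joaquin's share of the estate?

Joaquin receives ₹342,000.

Jarrah takes one-quarter of ₹1,824,000 = ₹456,000. The remaining ₹1,368,000 passes to the descendants.
The descendants' portion (₹1,368,000) is divided into 2 shares of ₹684,000: Qadir takes ₹684,000; Halim's ₹684,000 share passes to Halim's issue.
Halim's share (₹684,000) is divided into 2 shares of ₹342,000: Joaquin and Dario each take ₹342,000.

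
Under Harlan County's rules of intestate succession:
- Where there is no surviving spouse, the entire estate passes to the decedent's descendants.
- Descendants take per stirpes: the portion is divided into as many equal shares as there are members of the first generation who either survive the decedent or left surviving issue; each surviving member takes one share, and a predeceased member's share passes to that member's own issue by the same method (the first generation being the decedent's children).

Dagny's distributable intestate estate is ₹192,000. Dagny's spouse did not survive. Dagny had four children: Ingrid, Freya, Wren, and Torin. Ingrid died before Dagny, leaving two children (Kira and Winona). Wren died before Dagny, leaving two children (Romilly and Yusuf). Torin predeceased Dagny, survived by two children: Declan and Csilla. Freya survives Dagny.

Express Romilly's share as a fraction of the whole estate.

Romilly receives 1/8 of the estate.

The entire ₹192,000 passes to the descendants.
That amount (₹192,000) is divided into 4 shares of ₹48,000: Freya takes ₹48,000; Ingrid's ₹48,000 share passes to Ingrid's issue; Wren's ₹48,000 share passes to Wren's issue; Torin's ₹48,000 share passes to Torin's issue.
Ingrid's share (₹48,000) is divided into 2 shares of ₹24,000: Kira and Winona each take ₹24,000.
Wren's share (₹48,000) is divided into 2 shares of ₹24,000: Romilly and Yusuf each take ₹24,000.
Torin's share (₹48,000) is divided into 2 shares of ₹24,000: Declan and Csilla each take ₹24,000.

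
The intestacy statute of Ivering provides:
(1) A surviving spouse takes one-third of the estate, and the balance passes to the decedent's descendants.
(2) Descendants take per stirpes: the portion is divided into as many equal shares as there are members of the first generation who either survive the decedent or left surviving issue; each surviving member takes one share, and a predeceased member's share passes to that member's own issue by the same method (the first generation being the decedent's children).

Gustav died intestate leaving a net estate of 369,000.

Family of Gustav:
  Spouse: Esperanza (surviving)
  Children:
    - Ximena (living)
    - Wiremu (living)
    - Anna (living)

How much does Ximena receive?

Esperanza takes one-third of 369,000 = 123,000. The remaining 246,000 passes to the descendants.
The descendants' portion (246,000) is divided into 3 shares of 82,000: Ximena, Wiremu, and Anna each take 82,000.

Ximena receives 82,000.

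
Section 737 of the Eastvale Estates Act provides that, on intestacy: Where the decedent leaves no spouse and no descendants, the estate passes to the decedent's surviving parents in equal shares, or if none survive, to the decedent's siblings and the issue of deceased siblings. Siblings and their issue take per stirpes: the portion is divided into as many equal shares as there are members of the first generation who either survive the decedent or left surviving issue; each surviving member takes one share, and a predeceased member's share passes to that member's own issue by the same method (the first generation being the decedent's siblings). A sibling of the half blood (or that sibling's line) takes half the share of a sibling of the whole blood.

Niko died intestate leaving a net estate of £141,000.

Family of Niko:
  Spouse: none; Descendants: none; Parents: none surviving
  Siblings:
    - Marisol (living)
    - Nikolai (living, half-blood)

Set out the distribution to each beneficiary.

The entire £141,000 passes to the siblings and their issue.
Counting each half-blood sibling's line as half a unit, there are 3/2 units in £141,000, so one unit is £94,000. Whole-blood lines (Marisol) take £94,000 each; half-blood lines (Nikolai) take £47,000 each.

Marisol: £94,000; Nikolai: £47,000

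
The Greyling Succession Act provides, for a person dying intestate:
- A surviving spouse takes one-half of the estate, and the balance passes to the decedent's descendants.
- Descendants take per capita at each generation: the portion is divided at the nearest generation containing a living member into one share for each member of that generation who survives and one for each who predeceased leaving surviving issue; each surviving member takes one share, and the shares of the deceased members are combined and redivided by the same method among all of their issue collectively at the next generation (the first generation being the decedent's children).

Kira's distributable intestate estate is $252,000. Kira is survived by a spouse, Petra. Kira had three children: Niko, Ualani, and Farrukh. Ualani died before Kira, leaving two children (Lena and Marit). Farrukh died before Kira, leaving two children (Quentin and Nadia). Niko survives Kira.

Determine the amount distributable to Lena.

Petra takes one-half of $252,000 = $126,000. The remaining $126,000 passes to the descendants.
The descendants' portion ($126,000) is divided at the children's generation into 3 shares of $42,000. Niko takes $42,000. The 2 shares of the deceased (Ualani and Farrukh) are combined into a pool of $84,000.
That pool ($84,000) is divided at the grandchildren's generation equally among Lena, Marit, Quentin, and Nadia: $21,000 each.

Lena receives $21,000.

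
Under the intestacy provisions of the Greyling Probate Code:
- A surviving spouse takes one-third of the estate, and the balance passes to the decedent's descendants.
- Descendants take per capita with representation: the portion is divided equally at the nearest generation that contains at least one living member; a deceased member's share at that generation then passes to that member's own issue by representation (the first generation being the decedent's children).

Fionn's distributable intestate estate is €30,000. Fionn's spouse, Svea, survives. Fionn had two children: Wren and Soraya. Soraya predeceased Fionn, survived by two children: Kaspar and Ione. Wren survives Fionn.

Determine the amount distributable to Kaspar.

Svea takes one-third of €30,000 = €10,000. The remaining €20,000 passes to the descendants.
The descendants' portion (€20,000) is divided into 2 shares of €10,000: Wren takes €10,000; Soraya's €10,000 share passes to Soraya's issue.
Soraya's share (€10,000) is divided into 2 shares of €5,000: Kaspar and Ione each take €5,000.

Kaspar receives €5,000.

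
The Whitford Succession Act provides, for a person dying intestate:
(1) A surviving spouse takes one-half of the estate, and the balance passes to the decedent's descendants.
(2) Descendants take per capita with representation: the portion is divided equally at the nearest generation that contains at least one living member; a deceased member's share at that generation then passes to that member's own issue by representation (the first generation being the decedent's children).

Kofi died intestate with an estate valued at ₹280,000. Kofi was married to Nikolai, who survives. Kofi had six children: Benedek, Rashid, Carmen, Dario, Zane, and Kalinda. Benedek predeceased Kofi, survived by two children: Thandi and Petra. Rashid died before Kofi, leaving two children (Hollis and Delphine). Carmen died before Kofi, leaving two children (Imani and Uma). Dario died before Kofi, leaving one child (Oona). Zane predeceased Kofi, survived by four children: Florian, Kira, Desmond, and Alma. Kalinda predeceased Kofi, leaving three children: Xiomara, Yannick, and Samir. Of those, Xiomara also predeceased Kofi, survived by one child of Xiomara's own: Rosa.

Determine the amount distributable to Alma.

Nikolai takes one-half of ₹280,000 = ₹140,000. The remaining ₹140,000 passes to the descendants.
No child survives, so the initial division is made at the grandchildren's generation.
The descendants' portion (₹140,000) is divided into 14 shares of ₹10,000: Thandi, Petra, Hollis, Delphine, Imani, Uma, Oona, Florian, Kira, Desmond, Alma, Yannick, and Samir each take ₹10,000; Xiomara's ₹10,000 share passes to Xiomara's issue.
Xiomara's share (₹10,000) passes entirely to Rosa.

Alma receives ₹10,000.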